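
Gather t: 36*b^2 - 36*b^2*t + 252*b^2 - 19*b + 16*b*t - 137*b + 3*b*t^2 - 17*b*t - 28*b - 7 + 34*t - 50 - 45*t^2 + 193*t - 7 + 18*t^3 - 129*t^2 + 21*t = 288*b^2 - 184*b + 18*t^3 + t^2*(3*b - 174) + t*(-36*b^2 - b + 248) - 64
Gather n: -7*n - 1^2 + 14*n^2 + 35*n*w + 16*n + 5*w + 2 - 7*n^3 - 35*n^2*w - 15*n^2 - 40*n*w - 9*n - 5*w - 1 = -7*n^3 + n^2*(-35*w - 1) - 5*n*w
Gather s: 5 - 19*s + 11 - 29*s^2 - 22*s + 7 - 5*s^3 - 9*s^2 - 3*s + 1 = -5*s^3 - 38*s^2 - 44*s + 24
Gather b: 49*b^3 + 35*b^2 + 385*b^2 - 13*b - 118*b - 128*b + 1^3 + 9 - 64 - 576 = 49*b^3 + 420*b^2 - 259*b - 630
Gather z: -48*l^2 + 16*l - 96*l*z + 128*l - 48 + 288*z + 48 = -48*l^2 + 144*l + z*(288 - 96*l)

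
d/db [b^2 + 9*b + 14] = 2*b + 9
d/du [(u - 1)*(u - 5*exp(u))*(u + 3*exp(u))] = -2*u^2*exp(u) + 3*u^2 - 30*u*exp(2*u) - 2*u*exp(u) - 2*u + 15*exp(2*u) + 2*exp(u)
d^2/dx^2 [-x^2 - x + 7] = -2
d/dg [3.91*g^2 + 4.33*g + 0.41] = 7.82*g + 4.33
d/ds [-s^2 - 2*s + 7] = -2*s - 2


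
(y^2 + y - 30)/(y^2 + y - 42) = (y^2 + y - 30)/(y^2 + y - 42)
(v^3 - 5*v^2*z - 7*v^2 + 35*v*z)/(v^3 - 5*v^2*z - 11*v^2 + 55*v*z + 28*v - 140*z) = v/(v - 4)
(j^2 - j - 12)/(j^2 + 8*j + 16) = (j^2 - j - 12)/(j^2 + 8*j + 16)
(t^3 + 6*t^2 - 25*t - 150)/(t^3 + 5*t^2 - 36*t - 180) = (t - 5)/(t - 6)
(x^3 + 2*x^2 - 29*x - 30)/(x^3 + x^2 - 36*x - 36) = (x - 5)/(x - 6)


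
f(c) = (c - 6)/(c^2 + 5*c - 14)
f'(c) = (-2*c - 5)*(c - 6)/(c^2 + 5*c - 14)^2 + 1/(c^2 + 5*c - 14) = (c^2 + 5*c - (c - 6)*(2*c + 5) - 14)/(c^2 + 5*c - 14)^2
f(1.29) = 0.80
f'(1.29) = 0.86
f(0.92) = 0.59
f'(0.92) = 0.36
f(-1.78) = 0.39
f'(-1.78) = -0.02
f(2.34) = -1.15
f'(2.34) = 3.83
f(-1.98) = 0.40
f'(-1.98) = -0.03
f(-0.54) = 0.40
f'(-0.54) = 0.03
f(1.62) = 1.34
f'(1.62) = 3.06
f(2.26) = -1.55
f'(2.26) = 6.56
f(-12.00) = -0.26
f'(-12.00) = -0.06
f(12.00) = 0.03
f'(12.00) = 0.00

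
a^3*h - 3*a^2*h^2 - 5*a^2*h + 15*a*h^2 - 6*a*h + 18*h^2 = (a - 6)*(a - 3*h)*(a*h + h)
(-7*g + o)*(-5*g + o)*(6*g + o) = 210*g^3 - 37*g^2*o - 6*g*o^2 + o^3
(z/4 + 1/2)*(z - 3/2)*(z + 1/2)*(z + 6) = z^4/4 + 7*z^3/4 + 13*z^2/16 - 9*z/2 - 9/4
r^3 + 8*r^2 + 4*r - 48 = (r - 2)*(r + 4)*(r + 6)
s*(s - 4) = s^2 - 4*s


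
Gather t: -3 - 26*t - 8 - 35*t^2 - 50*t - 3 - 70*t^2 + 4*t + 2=-105*t^2 - 72*t - 12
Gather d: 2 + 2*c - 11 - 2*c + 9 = 0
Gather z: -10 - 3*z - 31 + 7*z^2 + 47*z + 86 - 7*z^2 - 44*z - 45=0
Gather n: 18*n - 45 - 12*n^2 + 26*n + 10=-12*n^2 + 44*n - 35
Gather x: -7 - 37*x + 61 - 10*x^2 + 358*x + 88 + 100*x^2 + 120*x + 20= 90*x^2 + 441*x + 162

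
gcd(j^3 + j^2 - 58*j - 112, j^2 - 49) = j + 7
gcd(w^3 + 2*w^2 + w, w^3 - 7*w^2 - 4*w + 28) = 1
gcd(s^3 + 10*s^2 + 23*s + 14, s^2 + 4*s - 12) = 1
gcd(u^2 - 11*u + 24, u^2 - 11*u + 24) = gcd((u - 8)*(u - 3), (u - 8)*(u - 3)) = u^2 - 11*u + 24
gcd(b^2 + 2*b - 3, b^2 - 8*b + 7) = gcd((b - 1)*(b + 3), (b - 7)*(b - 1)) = b - 1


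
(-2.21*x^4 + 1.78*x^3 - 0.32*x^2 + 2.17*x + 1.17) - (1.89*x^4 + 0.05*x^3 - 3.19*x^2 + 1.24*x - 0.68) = -4.1*x^4 + 1.73*x^3 + 2.87*x^2 + 0.93*x + 1.85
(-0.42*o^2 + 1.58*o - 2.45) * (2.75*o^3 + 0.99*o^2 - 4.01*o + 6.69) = -1.155*o^5 + 3.9292*o^4 - 3.4891*o^3 - 11.5711*o^2 + 20.3947*o - 16.3905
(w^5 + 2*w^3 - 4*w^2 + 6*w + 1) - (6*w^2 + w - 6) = w^5 + 2*w^3 - 10*w^2 + 5*w + 7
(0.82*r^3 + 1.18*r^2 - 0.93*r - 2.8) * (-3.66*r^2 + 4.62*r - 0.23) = -3.0012*r^5 - 0.5304*r^4 + 8.6668*r^3 + 5.68*r^2 - 12.7221*r + 0.644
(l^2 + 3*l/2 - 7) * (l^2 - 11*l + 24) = l^4 - 19*l^3/2 + l^2/2 + 113*l - 168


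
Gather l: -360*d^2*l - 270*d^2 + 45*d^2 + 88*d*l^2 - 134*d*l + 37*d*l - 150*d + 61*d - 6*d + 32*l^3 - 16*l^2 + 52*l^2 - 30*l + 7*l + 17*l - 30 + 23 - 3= -225*d^2 - 95*d + 32*l^3 + l^2*(88*d + 36) + l*(-360*d^2 - 97*d - 6) - 10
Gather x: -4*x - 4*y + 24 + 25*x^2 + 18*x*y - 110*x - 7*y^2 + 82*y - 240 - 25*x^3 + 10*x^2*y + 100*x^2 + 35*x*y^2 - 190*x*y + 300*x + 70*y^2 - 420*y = -25*x^3 + x^2*(10*y + 125) + x*(35*y^2 - 172*y + 186) + 63*y^2 - 342*y - 216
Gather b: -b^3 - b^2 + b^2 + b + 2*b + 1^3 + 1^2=-b^3 + 3*b + 2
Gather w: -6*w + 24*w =18*w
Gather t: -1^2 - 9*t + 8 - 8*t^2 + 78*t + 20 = -8*t^2 + 69*t + 27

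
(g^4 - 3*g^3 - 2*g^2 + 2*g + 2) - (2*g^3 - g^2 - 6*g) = g^4 - 5*g^3 - g^2 + 8*g + 2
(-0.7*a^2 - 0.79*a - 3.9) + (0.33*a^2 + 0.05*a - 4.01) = -0.37*a^2 - 0.74*a - 7.91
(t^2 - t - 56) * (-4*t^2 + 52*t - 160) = -4*t^4 + 56*t^3 + 12*t^2 - 2752*t + 8960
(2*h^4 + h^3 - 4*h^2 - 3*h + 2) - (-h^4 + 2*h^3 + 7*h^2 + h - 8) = 3*h^4 - h^3 - 11*h^2 - 4*h + 10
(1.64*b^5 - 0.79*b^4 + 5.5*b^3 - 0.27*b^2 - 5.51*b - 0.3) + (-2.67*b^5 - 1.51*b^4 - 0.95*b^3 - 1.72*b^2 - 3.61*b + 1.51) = -1.03*b^5 - 2.3*b^4 + 4.55*b^3 - 1.99*b^2 - 9.12*b + 1.21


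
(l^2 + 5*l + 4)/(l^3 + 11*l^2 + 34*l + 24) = 1/(l + 6)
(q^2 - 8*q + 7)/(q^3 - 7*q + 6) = (q - 7)/(q^2 + q - 6)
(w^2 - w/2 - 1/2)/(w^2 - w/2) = (2*w^2 - w - 1)/(w*(2*w - 1))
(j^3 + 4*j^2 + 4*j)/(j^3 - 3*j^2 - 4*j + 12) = j*(j + 2)/(j^2 - 5*j + 6)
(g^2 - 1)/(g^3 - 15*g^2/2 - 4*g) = 2*(1 - g^2)/(g*(-2*g^2 + 15*g + 8))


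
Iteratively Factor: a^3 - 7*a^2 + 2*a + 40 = (a - 5)*(a^2 - 2*a - 8) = (a - 5)*(a + 2)*(a - 4)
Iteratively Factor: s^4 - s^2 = (s + 1)*(s^3 - s^2) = s*(s + 1)*(s^2 - s) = s*(s - 1)*(s + 1)*(s)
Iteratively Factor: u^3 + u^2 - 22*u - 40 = (u - 5)*(u^2 + 6*u + 8) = (u - 5)*(u + 2)*(u + 4)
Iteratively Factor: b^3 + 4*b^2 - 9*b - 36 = (b - 3)*(b^2 + 7*b + 12) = (b - 3)*(b + 4)*(b + 3)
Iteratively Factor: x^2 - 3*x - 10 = (x - 5)*(x + 2)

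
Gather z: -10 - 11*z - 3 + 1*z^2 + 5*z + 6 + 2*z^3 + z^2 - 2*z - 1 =2*z^3 + 2*z^2 - 8*z - 8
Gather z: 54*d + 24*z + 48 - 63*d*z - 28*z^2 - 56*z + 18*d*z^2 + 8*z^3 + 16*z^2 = 54*d + 8*z^3 + z^2*(18*d - 12) + z*(-63*d - 32) + 48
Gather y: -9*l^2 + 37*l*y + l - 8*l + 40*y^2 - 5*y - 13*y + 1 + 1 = -9*l^2 - 7*l + 40*y^2 + y*(37*l - 18) + 2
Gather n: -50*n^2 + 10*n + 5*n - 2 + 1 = -50*n^2 + 15*n - 1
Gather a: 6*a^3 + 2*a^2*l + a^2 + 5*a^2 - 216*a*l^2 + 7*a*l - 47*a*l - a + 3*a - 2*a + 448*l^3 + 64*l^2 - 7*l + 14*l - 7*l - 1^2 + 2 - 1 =6*a^3 + a^2*(2*l + 6) + a*(-216*l^2 - 40*l) + 448*l^3 + 64*l^2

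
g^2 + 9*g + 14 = (g + 2)*(g + 7)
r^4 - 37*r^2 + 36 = (r - 6)*(r - 1)*(r + 1)*(r + 6)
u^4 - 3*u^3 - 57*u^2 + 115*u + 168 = (u - 8)*(u - 3)*(u + 1)*(u + 7)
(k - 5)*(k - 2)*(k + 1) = k^3 - 6*k^2 + 3*k + 10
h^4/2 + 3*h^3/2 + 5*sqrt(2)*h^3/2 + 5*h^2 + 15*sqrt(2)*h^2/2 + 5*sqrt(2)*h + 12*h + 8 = (h/2 + 1/2)*(h + 2)*(h + sqrt(2))*(h + 4*sqrt(2))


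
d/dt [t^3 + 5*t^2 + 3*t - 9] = 3*t^2 + 10*t + 3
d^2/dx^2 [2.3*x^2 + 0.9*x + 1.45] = 4.60000000000000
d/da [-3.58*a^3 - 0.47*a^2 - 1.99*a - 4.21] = -10.74*a^2 - 0.94*a - 1.99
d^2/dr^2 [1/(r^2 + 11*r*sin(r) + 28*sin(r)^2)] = ((r^2 + 11*r*sin(r) + 28*sin(r)^2)*(11*r*sin(r) + 112*sin(r)^2 - 22*cos(r) - 58) + 2*(11*r*cos(r) + 2*r + 11*sin(r) + 28*sin(2*r))^2)/((r + 4*sin(r))^3*(r + 7*sin(r))^3)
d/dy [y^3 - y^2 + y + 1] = 3*y^2 - 2*y + 1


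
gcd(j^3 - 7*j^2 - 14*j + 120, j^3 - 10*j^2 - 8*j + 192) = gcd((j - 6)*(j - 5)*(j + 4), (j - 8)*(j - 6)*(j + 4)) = j^2 - 2*j - 24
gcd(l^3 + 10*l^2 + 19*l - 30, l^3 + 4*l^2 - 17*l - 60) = l + 5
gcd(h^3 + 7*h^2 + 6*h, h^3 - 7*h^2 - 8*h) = h^2 + h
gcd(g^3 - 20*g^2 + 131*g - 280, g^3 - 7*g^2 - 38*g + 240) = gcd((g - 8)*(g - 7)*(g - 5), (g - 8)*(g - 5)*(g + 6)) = g^2 - 13*g + 40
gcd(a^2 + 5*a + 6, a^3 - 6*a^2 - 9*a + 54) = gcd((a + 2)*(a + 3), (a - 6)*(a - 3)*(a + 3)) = a + 3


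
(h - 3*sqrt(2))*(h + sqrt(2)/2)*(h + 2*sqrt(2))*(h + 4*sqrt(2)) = h^4 + 7*sqrt(2)*h^3/2 - 17*h^2 - 58*sqrt(2)*h - 48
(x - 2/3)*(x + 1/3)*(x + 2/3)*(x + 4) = x^4 + 13*x^3/3 + 8*x^2/9 - 52*x/27 - 16/27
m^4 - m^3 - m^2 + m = m*(m - 1)^2*(m + 1)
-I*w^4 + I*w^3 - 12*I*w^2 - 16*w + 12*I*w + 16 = (w - 2*I)^2*(w + 4*I)*(-I*w + I)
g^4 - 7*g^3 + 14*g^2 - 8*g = g*(g - 4)*(g - 2)*(g - 1)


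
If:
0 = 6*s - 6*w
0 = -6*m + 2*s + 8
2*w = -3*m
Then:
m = 8/9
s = -4/3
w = -4/3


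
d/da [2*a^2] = 4*a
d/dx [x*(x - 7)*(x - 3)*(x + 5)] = 4*x^3 - 15*x^2 - 58*x + 105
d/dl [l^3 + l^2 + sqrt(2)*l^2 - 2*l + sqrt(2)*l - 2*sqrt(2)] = 3*l^2 + 2*l + 2*sqrt(2)*l - 2 + sqrt(2)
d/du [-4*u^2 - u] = -8*u - 1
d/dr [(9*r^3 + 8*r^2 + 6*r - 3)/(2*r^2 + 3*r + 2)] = (18*r^4 + 54*r^3 + 66*r^2 + 44*r + 21)/(4*r^4 + 12*r^3 + 17*r^2 + 12*r + 4)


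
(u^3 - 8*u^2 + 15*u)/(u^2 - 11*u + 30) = u*(u - 3)/(u - 6)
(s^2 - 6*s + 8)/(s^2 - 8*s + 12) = (s - 4)/(s - 6)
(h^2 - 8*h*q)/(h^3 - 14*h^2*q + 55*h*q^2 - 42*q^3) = h*(h - 8*q)/(h^3 - 14*h^2*q + 55*h*q^2 - 42*q^3)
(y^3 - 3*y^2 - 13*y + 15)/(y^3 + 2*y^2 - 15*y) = (y^3 - 3*y^2 - 13*y + 15)/(y*(y^2 + 2*y - 15))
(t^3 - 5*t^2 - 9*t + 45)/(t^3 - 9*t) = (t - 5)/t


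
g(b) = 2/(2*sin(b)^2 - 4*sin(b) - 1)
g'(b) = 2*(-4*sin(b)*cos(b) + 4*cos(b))/(2*sin(b)^2 - 4*sin(b) - 1)^2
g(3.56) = 2.09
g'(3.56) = -11.26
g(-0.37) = 2.82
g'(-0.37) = 20.26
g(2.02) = -0.67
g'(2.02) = -0.04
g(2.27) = -0.69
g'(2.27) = -0.14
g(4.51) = 0.41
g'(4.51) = -0.14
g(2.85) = -1.01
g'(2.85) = -1.39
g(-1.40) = 0.41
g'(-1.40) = 0.11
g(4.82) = 0.40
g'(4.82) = 0.07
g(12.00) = 1.16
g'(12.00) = 3.50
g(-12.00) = -0.78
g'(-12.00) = 0.47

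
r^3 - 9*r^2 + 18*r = r*(r - 6)*(r - 3)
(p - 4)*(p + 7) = p^2 + 3*p - 28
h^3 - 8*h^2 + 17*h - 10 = (h - 5)*(h - 2)*(h - 1)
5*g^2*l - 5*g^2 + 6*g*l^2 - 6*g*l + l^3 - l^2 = (g + l)*(5*g + l)*(l - 1)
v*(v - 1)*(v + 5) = v^3 + 4*v^2 - 5*v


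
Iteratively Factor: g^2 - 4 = (g + 2)*(g - 2)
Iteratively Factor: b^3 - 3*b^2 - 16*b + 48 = (b - 4)*(b^2 + b - 12) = (b - 4)*(b - 3)*(b + 4)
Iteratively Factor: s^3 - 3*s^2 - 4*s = (s)*(s^2 - 3*s - 4) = s*(s + 1)*(s - 4)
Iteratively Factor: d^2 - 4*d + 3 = (d - 1)*(d - 3)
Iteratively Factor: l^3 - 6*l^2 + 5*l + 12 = (l - 4)*(l^2 - 2*l - 3) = (l - 4)*(l - 3)*(l + 1)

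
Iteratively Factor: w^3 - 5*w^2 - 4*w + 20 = (w - 2)*(w^2 - 3*w - 10) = (w - 2)*(w + 2)*(w - 5)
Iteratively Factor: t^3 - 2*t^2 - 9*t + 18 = (t - 3)*(t^2 + t - 6) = (t - 3)*(t - 2)*(t + 3)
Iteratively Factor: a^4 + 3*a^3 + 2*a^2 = (a + 2)*(a^3 + a^2) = (a + 1)*(a + 2)*(a^2) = a*(a + 1)*(a + 2)*(a)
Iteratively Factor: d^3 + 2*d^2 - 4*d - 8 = (d - 2)*(d^2 + 4*d + 4) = (d - 2)*(d + 2)*(d + 2)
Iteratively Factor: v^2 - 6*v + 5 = (v - 5)*(v - 1)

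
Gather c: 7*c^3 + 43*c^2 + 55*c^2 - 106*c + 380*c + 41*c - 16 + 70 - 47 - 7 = 7*c^3 + 98*c^2 + 315*c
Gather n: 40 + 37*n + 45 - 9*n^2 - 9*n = -9*n^2 + 28*n + 85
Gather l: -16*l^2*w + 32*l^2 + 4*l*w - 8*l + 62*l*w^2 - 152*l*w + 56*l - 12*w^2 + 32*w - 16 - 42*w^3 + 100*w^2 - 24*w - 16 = l^2*(32 - 16*w) + l*(62*w^2 - 148*w + 48) - 42*w^3 + 88*w^2 + 8*w - 32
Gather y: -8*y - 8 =-8*y - 8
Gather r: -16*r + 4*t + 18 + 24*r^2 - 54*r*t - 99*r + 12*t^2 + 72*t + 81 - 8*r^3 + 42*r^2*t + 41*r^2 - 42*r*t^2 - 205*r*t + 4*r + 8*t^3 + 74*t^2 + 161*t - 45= -8*r^3 + r^2*(42*t + 65) + r*(-42*t^2 - 259*t - 111) + 8*t^3 + 86*t^2 + 237*t + 54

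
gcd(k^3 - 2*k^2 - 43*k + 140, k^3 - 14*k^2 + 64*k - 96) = k - 4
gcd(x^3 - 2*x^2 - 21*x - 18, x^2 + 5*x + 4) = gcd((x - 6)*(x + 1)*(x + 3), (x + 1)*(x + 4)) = x + 1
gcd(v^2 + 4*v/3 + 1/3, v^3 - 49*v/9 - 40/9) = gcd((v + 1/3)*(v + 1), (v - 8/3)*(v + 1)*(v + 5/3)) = v + 1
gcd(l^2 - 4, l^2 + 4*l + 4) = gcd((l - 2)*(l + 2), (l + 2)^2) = l + 2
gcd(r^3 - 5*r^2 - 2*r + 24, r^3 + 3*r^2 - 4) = r + 2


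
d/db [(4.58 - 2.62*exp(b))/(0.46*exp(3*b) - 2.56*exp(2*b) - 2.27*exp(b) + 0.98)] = (2.4104*exp(3*b) - 13.0276*exp(2*b) + 23.4496*exp(b) + 7.829)*exp(b)/(0.2116*exp(6*b) - 2.3552*exp(5*b) + 4.4652*exp(4*b) + 12.524*exp(3*b) + 0.1353*exp(2*b) - 4.4492*exp(b) + 0.9604)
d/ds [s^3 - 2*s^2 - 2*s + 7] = 3*s^2 - 4*s - 2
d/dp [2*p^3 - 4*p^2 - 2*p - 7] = 6*p^2 - 8*p - 2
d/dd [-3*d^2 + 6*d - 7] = 6 - 6*d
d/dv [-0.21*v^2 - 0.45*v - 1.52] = -0.42*v - 0.45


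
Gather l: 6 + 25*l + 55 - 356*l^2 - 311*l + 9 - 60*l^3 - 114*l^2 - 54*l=-60*l^3 - 470*l^2 - 340*l + 70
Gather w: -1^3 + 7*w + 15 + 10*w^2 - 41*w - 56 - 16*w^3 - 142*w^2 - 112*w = -16*w^3 - 132*w^2 - 146*w - 42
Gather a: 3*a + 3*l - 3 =3*a + 3*l - 3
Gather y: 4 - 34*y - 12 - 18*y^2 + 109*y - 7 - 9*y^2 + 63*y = -27*y^2 + 138*y - 15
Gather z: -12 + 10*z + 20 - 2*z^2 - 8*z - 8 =-2*z^2 + 2*z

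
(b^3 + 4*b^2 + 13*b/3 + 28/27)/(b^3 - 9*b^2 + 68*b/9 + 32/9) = (9*b^2 + 33*b + 28)/(3*(3*b^2 - 28*b + 32))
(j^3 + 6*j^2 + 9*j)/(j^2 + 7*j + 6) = j*(j^2 + 6*j + 9)/(j^2 + 7*j + 6)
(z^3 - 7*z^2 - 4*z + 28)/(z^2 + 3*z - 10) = (z^2 - 5*z - 14)/(z + 5)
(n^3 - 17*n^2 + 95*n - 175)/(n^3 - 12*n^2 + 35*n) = (n - 5)/n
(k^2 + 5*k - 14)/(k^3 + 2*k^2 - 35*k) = (k - 2)/(k*(k - 5))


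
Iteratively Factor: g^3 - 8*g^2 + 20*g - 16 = (g - 2)*(g^2 - 6*g + 8) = (g - 2)^2*(g - 4)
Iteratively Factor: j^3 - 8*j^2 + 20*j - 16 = (j - 2)*(j^2 - 6*j + 8) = (j - 4)*(j - 2)*(j - 2)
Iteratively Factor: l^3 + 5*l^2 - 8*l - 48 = (l - 3)*(l^2 + 8*l + 16) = (l - 3)*(l + 4)*(l + 4)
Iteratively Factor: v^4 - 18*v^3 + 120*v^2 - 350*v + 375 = (v - 5)*(v^3 - 13*v^2 + 55*v - 75) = (v - 5)^2*(v^2 - 8*v + 15) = (v - 5)^2*(v - 3)*(v - 5)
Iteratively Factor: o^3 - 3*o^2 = (o)*(o^2 - 3*o) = o*(o - 3)*(o)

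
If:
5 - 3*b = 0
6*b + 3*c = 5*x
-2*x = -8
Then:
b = 5/3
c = 10/3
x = 4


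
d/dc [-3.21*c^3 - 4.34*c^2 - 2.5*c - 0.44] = -9.63*c^2 - 8.68*c - 2.5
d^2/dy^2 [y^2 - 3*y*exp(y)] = -3*y*exp(y) - 6*exp(y) + 2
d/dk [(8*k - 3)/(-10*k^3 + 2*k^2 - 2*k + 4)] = (-40*k^3 + 8*k^2 - 8*k + (8*k - 3)*(15*k^2 - 2*k + 1) + 16)/(2*(5*k^3 - k^2 + k - 2)^2)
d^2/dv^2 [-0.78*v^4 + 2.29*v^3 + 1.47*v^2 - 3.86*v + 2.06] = -9.36*v^2 + 13.74*v + 2.94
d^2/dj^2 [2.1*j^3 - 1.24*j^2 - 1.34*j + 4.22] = 12.6*j - 2.48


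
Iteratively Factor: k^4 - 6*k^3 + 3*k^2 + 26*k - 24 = (k - 4)*(k^3 - 2*k^2 - 5*k + 6) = (k - 4)*(k + 2)*(k^2 - 4*k + 3) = (k - 4)*(k - 3)*(k + 2)*(k - 1)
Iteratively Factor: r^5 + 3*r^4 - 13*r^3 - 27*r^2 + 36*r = (r + 3)*(r^4 - 13*r^2 + 12*r) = (r - 1)*(r + 3)*(r^3 + r^2 - 12*r) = (r - 3)*(r - 1)*(r + 3)*(r^2 + 4*r) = r*(r - 3)*(r - 1)*(r + 3)*(r + 4)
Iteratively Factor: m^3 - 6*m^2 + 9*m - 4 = (m - 1)*(m^2 - 5*m + 4) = (m - 1)^2*(m - 4)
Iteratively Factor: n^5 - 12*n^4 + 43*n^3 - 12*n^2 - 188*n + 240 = (n - 3)*(n^4 - 9*n^3 + 16*n^2 + 36*n - 80) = (n - 5)*(n - 3)*(n^3 - 4*n^2 - 4*n + 16) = (n - 5)*(n - 3)*(n + 2)*(n^2 - 6*n + 8) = (n - 5)*(n - 4)*(n - 3)*(n + 2)*(n - 2)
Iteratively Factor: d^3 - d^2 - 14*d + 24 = (d - 3)*(d^2 + 2*d - 8) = (d - 3)*(d - 2)*(d + 4)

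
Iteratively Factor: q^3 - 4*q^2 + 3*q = (q - 3)*(q^2 - q) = (q - 3)*(q - 1)*(q)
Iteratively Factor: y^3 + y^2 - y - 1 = (y + 1)*(y^2 - 1) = (y - 1)*(y + 1)*(y + 1)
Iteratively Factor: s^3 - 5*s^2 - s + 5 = (s - 1)*(s^2 - 4*s - 5) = (s - 5)*(s - 1)*(s + 1)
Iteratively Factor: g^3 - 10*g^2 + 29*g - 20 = (g - 1)*(g^2 - 9*g + 20) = (g - 5)*(g - 1)*(g - 4)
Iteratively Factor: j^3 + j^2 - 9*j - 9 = (j - 3)*(j^2 + 4*j + 3) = (j - 3)*(j + 3)*(j + 1)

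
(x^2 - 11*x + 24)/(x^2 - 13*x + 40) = (x - 3)/(x - 5)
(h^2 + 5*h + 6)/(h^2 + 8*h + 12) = (h + 3)/(h + 6)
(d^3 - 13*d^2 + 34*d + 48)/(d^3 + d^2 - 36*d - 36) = (d - 8)/(d + 6)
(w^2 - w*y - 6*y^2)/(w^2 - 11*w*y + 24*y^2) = (-w - 2*y)/(-w + 8*y)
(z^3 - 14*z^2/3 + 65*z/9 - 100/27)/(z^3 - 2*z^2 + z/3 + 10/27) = (9*z^2 - 27*z + 20)/(9*z^2 - 3*z - 2)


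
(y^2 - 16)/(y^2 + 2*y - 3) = (y^2 - 16)/(y^2 + 2*y - 3)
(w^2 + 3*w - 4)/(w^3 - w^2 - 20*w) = (w - 1)/(w*(w - 5))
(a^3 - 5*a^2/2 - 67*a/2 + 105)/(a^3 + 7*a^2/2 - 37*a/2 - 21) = (a - 5)/(a + 1)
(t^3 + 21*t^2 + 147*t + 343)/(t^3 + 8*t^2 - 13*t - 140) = (t^2 + 14*t + 49)/(t^2 + t - 20)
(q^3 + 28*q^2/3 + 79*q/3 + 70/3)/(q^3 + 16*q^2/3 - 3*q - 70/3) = (q + 2)/(q - 2)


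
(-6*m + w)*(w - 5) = -6*m*w + 30*m + w^2 - 5*w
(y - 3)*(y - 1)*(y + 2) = y^3 - 2*y^2 - 5*y + 6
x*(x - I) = x^2 - I*x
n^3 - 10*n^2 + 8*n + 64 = (n - 8)*(n - 4)*(n + 2)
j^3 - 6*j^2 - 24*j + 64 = (j - 8)*(j - 2)*(j + 4)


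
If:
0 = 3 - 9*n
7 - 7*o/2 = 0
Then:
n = 1/3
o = 2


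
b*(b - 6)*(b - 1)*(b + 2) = b^4 - 5*b^3 - 8*b^2 + 12*b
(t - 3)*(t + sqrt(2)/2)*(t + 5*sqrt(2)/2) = t^3 - 3*t^2 + 3*sqrt(2)*t^2 - 9*sqrt(2)*t + 5*t/2 - 15/2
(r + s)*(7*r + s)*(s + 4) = 7*r^2*s + 28*r^2 + 8*r*s^2 + 32*r*s + s^3 + 4*s^2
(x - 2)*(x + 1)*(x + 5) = x^3 + 4*x^2 - 7*x - 10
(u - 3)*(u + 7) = u^2 + 4*u - 21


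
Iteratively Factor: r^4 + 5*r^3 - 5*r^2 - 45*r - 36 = (r - 3)*(r^3 + 8*r^2 + 19*r + 12) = (r - 3)*(r + 3)*(r^2 + 5*r + 4) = (r - 3)*(r + 3)*(r + 4)*(r + 1)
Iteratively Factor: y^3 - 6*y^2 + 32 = (y - 4)*(y^2 - 2*y - 8) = (y - 4)^2*(y + 2)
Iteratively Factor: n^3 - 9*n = (n - 3)*(n^2 + 3*n) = n*(n - 3)*(n + 3)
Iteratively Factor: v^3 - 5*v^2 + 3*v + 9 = (v - 3)*(v^2 - 2*v - 3) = (v - 3)^2*(v + 1)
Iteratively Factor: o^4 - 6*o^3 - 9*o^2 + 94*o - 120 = (o - 3)*(o^3 - 3*o^2 - 18*o + 40) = (o - 3)*(o + 4)*(o^2 - 7*o + 10) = (o - 3)*(o - 2)*(o + 4)*(o - 5)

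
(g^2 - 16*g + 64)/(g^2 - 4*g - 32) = (g - 8)/(g + 4)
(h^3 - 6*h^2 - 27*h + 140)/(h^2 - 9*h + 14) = (h^2 + h - 20)/(h - 2)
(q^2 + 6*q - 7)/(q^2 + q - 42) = (q - 1)/(q - 6)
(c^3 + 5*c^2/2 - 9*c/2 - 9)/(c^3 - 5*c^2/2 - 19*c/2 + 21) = (2*c + 3)/(2*c - 7)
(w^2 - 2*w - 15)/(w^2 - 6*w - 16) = (-w^2 + 2*w + 15)/(-w^2 + 6*w + 16)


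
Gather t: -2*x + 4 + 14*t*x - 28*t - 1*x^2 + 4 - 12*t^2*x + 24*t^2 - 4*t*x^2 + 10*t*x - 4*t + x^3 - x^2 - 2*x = t^2*(24 - 12*x) + t*(-4*x^2 + 24*x - 32) + x^3 - 2*x^2 - 4*x + 8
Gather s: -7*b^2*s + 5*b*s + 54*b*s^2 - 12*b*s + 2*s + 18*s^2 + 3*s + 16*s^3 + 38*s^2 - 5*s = 16*s^3 + s^2*(54*b + 56) + s*(-7*b^2 - 7*b)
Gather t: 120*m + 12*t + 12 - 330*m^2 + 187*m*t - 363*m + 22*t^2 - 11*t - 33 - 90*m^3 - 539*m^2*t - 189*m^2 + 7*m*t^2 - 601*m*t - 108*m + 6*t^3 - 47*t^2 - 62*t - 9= -90*m^3 - 519*m^2 - 351*m + 6*t^3 + t^2*(7*m - 25) + t*(-539*m^2 - 414*m - 61) - 30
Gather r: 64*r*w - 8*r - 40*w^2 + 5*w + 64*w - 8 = r*(64*w - 8) - 40*w^2 + 69*w - 8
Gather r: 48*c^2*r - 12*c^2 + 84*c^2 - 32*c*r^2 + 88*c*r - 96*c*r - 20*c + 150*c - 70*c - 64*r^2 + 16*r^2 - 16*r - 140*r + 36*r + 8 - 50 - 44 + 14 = 72*c^2 + 60*c + r^2*(-32*c - 48) + r*(48*c^2 - 8*c - 120) - 72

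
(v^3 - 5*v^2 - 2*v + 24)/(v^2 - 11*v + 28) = (v^2 - v - 6)/(v - 7)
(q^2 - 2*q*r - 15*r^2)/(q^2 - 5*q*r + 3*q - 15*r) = (q + 3*r)/(q + 3)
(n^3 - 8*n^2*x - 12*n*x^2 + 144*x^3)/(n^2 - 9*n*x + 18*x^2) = (-n^2 + 2*n*x + 24*x^2)/(-n + 3*x)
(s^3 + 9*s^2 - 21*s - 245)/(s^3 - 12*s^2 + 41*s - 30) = (s^2 + 14*s + 49)/(s^2 - 7*s + 6)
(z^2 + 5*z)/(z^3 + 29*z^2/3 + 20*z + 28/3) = 3*z*(z + 5)/(3*z^3 + 29*z^2 + 60*z + 28)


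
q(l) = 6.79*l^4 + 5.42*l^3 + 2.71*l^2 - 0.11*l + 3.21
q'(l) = 27.16*l^3 + 16.26*l^2 + 5.42*l - 0.11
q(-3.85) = 1226.31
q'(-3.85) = -1329.89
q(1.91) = 141.02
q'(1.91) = 258.81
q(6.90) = 17302.97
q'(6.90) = 9733.73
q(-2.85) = 348.04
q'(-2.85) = -512.22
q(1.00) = 18.02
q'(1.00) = 48.73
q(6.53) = 13973.11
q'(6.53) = 8291.19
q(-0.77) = 4.81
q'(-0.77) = -7.04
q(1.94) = 148.95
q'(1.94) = 269.91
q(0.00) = 3.21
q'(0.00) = -0.11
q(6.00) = 10070.67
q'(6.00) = 6484.33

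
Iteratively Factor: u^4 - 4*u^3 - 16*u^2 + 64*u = (u)*(u^3 - 4*u^2 - 16*u + 64) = u*(u + 4)*(u^2 - 8*u + 16) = u*(u - 4)*(u + 4)*(u - 4)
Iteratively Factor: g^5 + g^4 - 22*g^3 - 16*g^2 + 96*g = (g + 4)*(g^4 - 3*g^3 - 10*g^2 + 24*g) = (g - 2)*(g + 4)*(g^3 - g^2 - 12*g) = (g - 4)*(g - 2)*(g + 4)*(g^2 + 3*g) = (g - 4)*(g - 2)*(g + 3)*(g + 4)*(g)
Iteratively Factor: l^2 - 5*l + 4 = (l - 1)*(l - 4)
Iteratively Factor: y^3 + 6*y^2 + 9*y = (y)*(y^2 + 6*y + 9) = y*(y + 3)*(y + 3)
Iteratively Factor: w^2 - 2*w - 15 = (w + 3)*(w - 5)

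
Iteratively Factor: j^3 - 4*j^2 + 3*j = (j - 3)*(j^2 - j) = j*(j - 3)*(j - 1)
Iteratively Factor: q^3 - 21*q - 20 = (q - 5)*(q^2 + 5*q + 4) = (q - 5)*(q + 4)*(q + 1)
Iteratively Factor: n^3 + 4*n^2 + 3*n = (n)*(n^2 + 4*n + 3) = n*(n + 1)*(n + 3)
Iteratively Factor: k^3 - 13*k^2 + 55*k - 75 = (k - 3)*(k^2 - 10*k + 25) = (k - 5)*(k - 3)*(k - 5)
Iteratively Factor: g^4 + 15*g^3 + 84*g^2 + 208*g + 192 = (g + 4)*(g^3 + 11*g^2 + 40*g + 48) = (g + 4)^2*(g^2 + 7*g + 12) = (g + 4)^3*(g + 3)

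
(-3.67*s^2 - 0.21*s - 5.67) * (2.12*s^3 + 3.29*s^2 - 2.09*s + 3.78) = -7.7804*s^5 - 12.5195*s^4 - 5.041*s^3 - 32.088*s^2 + 11.0565*s - 21.4326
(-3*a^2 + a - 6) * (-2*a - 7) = 6*a^3 + 19*a^2 + 5*a + 42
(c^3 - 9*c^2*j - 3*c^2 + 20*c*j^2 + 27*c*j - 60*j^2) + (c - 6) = c^3 - 9*c^2*j - 3*c^2 + 20*c*j^2 + 27*c*j + c - 60*j^2 - 6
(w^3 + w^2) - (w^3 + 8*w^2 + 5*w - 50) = -7*w^2 - 5*w + 50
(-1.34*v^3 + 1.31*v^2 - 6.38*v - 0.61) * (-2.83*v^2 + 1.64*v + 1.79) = 3.7922*v^5 - 5.9049*v^4 + 17.8052*v^3 - 6.392*v^2 - 12.4206*v - 1.0919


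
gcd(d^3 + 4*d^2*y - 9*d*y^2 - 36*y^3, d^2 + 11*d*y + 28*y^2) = d + 4*y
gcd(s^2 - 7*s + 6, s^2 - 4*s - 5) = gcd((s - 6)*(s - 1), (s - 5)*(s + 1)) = 1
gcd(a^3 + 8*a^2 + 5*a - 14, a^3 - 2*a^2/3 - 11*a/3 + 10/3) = a^2 + a - 2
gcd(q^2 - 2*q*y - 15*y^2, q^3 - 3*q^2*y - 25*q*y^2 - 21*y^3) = q + 3*y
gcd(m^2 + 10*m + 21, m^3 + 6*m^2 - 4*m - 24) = 1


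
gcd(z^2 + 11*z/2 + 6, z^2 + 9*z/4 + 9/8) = z + 3/2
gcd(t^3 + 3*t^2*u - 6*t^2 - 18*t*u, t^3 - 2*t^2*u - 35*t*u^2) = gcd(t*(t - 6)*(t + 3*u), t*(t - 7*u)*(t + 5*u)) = t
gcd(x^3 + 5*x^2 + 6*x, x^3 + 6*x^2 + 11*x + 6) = x^2 + 5*x + 6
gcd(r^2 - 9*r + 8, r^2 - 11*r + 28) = 1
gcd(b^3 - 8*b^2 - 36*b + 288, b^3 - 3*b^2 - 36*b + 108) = b^2 - 36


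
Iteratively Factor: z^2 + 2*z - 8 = (z - 2)*(z + 4)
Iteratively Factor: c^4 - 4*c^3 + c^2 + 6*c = (c)*(c^3 - 4*c^2 + c + 6) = c*(c - 3)*(c^2 - c - 2) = c*(c - 3)*(c + 1)*(c - 2)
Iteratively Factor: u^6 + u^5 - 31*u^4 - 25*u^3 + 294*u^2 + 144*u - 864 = (u - 4)*(u^5 + 5*u^4 - 11*u^3 - 69*u^2 + 18*u + 216) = (u - 4)*(u - 2)*(u^4 + 7*u^3 + 3*u^2 - 63*u - 108) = (u - 4)*(u - 3)*(u - 2)*(u^3 + 10*u^2 + 33*u + 36) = (u - 4)*(u - 3)*(u - 2)*(u + 3)*(u^2 + 7*u + 12) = (u - 4)*(u - 3)*(u - 2)*(u + 3)*(u + 4)*(u + 3)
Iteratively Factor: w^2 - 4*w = (w)*(w - 4)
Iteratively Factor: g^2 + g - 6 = (g + 3)*(g - 2)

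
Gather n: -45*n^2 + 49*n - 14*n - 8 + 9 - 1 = -45*n^2 + 35*n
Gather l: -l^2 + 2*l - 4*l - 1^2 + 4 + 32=-l^2 - 2*l + 35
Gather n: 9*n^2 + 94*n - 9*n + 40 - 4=9*n^2 + 85*n + 36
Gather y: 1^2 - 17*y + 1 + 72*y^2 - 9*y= 72*y^2 - 26*y + 2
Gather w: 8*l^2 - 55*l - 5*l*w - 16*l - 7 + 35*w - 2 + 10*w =8*l^2 - 71*l + w*(45 - 5*l) - 9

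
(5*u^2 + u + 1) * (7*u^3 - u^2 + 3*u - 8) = 35*u^5 + 2*u^4 + 21*u^3 - 38*u^2 - 5*u - 8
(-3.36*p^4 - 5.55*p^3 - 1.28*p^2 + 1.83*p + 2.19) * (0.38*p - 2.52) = -1.2768*p^5 + 6.3582*p^4 + 13.4996*p^3 + 3.921*p^2 - 3.7794*p - 5.5188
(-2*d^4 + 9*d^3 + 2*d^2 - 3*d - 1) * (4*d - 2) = -8*d^5 + 40*d^4 - 10*d^3 - 16*d^2 + 2*d + 2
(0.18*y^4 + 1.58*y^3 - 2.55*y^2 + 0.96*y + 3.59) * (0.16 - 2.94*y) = -0.5292*y^5 - 4.6164*y^4 + 7.7498*y^3 - 3.2304*y^2 - 10.401*y + 0.5744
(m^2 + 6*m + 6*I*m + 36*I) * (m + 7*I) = m^3 + 6*m^2 + 13*I*m^2 - 42*m + 78*I*m - 252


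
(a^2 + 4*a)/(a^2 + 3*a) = (a + 4)/(a + 3)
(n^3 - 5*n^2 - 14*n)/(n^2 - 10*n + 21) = n*(n + 2)/(n - 3)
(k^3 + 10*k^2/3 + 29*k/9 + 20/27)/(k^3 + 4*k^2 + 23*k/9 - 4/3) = (9*k^2 + 18*k + 5)/(3*(3*k^2 + 8*k - 3))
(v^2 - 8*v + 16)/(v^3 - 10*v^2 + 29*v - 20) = (v - 4)/(v^2 - 6*v + 5)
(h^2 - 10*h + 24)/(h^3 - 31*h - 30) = (h - 4)/(h^2 + 6*h + 5)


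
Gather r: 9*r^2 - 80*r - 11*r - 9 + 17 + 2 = 9*r^2 - 91*r + 10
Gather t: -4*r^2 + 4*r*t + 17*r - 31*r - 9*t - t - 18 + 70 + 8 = -4*r^2 - 14*r + t*(4*r - 10) + 60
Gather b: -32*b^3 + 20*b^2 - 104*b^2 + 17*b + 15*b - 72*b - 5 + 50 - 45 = -32*b^3 - 84*b^2 - 40*b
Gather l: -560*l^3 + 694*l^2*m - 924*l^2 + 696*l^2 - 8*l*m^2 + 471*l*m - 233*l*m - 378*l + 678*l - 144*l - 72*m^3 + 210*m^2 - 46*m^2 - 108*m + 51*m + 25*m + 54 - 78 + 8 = -560*l^3 + l^2*(694*m - 228) + l*(-8*m^2 + 238*m + 156) - 72*m^3 + 164*m^2 - 32*m - 16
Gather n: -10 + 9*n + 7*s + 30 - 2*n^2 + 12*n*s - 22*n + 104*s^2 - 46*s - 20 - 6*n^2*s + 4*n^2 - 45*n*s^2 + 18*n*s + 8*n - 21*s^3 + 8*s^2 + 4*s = n^2*(2 - 6*s) + n*(-45*s^2 + 30*s - 5) - 21*s^3 + 112*s^2 - 35*s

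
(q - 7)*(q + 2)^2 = q^3 - 3*q^2 - 24*q - 28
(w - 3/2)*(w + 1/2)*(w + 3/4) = w^3 - w^2/4 - 3*w/2 - 9/16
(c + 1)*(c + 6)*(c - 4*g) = c^3 - 4*c^2*g + 7*c^2 - 28*c*g + 6*c - 24*g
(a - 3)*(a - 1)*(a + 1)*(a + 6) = a^4 + 3*a^3 - 19*a^2 - 3*a + 18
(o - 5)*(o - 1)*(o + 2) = o^3 - 4*o^2 - 7*o + 10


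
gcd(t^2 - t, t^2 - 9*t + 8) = t - 1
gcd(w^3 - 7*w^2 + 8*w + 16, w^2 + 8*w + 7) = w + 1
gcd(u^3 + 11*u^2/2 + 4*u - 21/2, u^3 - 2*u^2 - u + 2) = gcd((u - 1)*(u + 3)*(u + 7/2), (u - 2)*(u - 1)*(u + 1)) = u - 1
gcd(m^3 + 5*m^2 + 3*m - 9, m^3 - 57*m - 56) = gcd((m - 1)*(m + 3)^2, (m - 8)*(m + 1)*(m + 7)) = 1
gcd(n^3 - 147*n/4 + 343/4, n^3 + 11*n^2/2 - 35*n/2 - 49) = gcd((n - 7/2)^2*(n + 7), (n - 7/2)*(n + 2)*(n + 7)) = n^2 + 7*n/2 - 49/2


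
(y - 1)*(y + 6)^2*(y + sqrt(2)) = y^4 + sqrt(2)*y^3 + 11*y^3 + 11*sqrt(2)*y^2 + 24*y^2 - 36*y + 24*sqrt(2)*y - 36*sqrt(2)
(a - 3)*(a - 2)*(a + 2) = a^3 - 3*a^2 - 4*a + 12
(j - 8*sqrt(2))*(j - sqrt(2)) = j^2 - 9*sqrt(2)*j + 16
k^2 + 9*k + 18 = (k + 3)*(k + 6)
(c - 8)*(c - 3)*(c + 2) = c^3 - 9*c^2 + 2*c + 48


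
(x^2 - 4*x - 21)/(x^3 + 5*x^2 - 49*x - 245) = (x + 3)/(x^2 + 12*x + 35)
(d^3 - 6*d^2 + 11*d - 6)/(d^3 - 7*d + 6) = (d - 3)/(d + 3)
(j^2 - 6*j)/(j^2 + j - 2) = j*(j - 6)/(j^2 + j - 2)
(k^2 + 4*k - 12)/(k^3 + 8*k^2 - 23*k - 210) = (k - 2)/(k^2 + 2*k - 35)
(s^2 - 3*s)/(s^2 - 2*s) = (s - 3)/(s - 2)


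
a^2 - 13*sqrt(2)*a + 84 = (a - 7*sqrt(2))*(a - 6*sqrt(2))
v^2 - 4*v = v*(v - 4)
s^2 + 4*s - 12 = (s - 2)*(s + 6)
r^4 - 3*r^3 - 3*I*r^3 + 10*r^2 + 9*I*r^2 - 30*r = r*(r - 3)*(r - 5*I)*(r + 2*I)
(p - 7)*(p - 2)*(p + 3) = p^3 - 6*p^2 - 13*p + 42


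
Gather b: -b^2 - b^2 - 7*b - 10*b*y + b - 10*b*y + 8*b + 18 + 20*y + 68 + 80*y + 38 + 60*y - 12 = -2*b^2 + b*(2 - 20*y) + 160*y + 112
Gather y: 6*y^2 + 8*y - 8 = 6*y^2 + 8*y - 8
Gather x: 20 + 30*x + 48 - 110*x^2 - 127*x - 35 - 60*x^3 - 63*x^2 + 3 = -60*x^3 - 173*x^2 - 97*x + 36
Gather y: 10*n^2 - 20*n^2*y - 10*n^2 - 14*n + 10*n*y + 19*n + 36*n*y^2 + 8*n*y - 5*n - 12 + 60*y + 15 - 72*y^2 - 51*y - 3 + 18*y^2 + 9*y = y^2*(36*n - 54) + y*(-20*n^2 + 18*n + 18)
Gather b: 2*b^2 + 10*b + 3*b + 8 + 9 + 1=2*b^2 + 13*b + 18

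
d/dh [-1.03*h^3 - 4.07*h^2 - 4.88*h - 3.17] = -3.09*h^2 - 8.14*h - 4.88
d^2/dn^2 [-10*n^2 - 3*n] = -20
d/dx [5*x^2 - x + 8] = 10*x - 1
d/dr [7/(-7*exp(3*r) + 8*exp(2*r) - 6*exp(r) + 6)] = (147*exp(2*r) - 112*exp(r) + 42)*exp(r)/(7*exp(3*r) - 8*exp(2*r) + 6*exp(r) - 6)^2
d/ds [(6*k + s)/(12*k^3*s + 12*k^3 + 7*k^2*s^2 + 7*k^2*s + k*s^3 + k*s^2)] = (12*k^2*s + 12*k^2 + 7*k*s^2 + 7*k*s + s^3 + s^2 - (6*k + s)*(12*k^2 + 14*k*s + 7*k + 3*s^2 + 2*s))/(k*(12*k^2*s + 12*k^2 + 7*k*s^2 + 7*k*s + s^3 + s^2)^2)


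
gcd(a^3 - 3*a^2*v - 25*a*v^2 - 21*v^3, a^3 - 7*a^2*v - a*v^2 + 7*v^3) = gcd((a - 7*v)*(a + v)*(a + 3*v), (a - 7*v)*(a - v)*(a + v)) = -a^2 + 6*a*v + 7*v^2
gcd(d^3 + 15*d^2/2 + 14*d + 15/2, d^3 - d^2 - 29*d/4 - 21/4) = d^2 + 5*d/2 + 3/2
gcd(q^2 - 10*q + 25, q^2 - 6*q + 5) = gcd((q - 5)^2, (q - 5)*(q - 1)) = q - 5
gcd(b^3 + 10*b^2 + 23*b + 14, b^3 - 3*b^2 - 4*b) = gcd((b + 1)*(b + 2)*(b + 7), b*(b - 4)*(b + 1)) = b + 1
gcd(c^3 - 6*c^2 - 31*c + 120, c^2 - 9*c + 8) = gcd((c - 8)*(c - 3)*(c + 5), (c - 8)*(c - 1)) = c - 8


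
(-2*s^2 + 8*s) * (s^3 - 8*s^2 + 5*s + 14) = -2*s^5 + 24*s^4 - 74*s^3 + 12*s^2 + 112*s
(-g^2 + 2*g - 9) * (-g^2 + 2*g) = g^4 - 4*g^3 + 13*g^2 - 18*g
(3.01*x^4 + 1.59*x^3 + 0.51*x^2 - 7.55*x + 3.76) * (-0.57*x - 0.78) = -1.7157*x^5 - 3.2541*x^4 - 1.5309*x^3 + 3.9057*x^2 + 3.7458*x - 2.9328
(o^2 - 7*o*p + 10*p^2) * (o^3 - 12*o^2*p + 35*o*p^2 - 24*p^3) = o^5 - 19*o^4*p + 129*o^3*p^2 - 389*o^2*p^3 + 518*o*p^4 - 240*p^5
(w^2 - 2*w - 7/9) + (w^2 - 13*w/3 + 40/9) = 2*w^2 - 19*w/3 + 11/3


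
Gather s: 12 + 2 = 14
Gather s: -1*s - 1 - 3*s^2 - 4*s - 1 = -3*s^2 - 5*s - 2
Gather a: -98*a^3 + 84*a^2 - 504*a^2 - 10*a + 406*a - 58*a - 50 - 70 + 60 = -98*a^3 - 420*a^2 + 338*a - 60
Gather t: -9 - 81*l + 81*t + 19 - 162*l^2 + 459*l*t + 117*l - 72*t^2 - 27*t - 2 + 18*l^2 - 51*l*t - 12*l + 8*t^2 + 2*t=-144*l^2 + 24*l - 64*t^2 + t*(408*l + 56) + 8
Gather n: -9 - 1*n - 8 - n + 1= -2*n - 16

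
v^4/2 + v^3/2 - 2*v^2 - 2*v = v*(v/2 + 1/2)*(v - 2)*(v + 2)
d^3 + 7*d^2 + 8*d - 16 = (d - 1)*(d + 4)^2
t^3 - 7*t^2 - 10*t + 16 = (t - 8)*(t - 1)*(t + 2)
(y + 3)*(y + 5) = y^2 + 8*y + 15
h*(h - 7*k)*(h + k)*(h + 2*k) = h^4 - 4*h^3*k - 19*h^2*k^2 - 14*h*k^3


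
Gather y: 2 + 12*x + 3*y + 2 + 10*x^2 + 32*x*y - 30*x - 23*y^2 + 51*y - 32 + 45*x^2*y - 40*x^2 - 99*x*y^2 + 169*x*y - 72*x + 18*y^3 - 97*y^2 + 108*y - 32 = -30*x^2 - 90*x + 18*y^3 + y^2*(-99*x - 120) + y*(45*x^2 + 201*x + 162) - 60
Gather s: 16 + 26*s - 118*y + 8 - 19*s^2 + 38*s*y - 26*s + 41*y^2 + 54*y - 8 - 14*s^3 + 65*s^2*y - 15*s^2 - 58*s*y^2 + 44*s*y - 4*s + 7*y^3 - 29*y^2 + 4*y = -14*s^3 + s^2*(65*y - 34) + s*(-58*y^2 + 82*y - 4) + 7*y^3 + 12*y^2 - 60*y + 16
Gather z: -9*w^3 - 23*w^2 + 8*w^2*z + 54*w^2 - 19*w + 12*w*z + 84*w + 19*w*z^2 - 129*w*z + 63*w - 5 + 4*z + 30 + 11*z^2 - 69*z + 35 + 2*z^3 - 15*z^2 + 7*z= -9*w^3 + 31*w^2 + 128*w + 2*z^3 + z^2*(19*w - 4) + z*(8*w^2 - 117*w - 58) + 60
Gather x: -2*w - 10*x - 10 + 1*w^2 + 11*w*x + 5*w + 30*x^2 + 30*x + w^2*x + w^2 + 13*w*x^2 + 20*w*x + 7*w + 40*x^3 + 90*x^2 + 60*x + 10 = 2*w^2 + 10*w + 40*x^3 + x^2*(13*w + 120) + x*(w^2 + 31*w + 80)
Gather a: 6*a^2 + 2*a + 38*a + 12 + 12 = 6*a^2 + 40*a + 24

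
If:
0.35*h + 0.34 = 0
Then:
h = -0.97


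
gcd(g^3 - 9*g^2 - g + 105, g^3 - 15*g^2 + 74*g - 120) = g - 5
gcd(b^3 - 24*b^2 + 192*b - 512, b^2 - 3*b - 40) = b - 8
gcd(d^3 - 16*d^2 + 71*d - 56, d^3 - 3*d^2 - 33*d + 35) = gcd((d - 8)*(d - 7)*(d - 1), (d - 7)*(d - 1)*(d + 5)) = d^2 - 8*d + 7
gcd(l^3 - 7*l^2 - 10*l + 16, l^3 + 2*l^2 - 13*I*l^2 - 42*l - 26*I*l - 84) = l + 2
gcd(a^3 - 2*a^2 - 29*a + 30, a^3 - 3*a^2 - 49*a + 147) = 1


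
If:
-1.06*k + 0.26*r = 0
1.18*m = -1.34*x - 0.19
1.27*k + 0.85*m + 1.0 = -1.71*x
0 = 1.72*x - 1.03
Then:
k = -1.03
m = -0.84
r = -4.20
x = 0.60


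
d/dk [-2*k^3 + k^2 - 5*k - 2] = -6*k^2 + 2*k - 5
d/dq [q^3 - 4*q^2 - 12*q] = 3*q^2 - 8*q - 12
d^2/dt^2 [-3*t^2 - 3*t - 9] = -6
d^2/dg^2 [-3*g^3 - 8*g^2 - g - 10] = -18*g - 16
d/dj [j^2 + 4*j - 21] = 2*j + 4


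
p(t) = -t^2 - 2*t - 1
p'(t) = -2*t - 2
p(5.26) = -39.19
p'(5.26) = -12.52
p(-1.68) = -0.46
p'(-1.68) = 1.36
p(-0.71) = -0.08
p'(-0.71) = -0.58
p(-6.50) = -30.25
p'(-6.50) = 11.00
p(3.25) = -18.06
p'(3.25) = -8.50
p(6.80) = -60.84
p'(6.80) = -15.60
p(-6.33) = -28.41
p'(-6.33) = 10.66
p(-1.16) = -0.03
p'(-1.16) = 0.32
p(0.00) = -1.00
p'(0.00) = -2.00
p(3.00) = -16.00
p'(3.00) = -8.00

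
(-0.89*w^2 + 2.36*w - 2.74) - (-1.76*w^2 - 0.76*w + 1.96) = 0.87*w^2 + 3.12*w - 4.7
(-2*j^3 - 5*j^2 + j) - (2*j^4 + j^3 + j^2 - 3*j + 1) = -2*j^4 - 3*j^3 - 6*j^2 + 4*j - 1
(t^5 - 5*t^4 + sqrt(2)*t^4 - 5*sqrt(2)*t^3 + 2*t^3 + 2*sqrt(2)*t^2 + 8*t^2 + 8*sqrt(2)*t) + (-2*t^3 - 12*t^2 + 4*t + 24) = t^5 - 5*t^4 + sqrt(2)*t^4 - 5*sqrt(2)*t^3 - 4*t^2 + 2*sqrt(2)*t^2 + 4*t + 8*sqrt(2)*t + 24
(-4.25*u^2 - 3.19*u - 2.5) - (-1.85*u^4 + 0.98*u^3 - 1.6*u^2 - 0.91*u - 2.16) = 1.85*u^4 - 0.98*u^3 - 2.65*u^2 - 2.28*u - 0.34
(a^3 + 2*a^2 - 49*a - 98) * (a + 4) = a^4 + 6*a^3 - 41*a^2 - 294*a - 392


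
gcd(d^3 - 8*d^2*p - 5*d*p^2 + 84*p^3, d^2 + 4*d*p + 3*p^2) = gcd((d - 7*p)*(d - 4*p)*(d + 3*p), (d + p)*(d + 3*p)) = d + 3*p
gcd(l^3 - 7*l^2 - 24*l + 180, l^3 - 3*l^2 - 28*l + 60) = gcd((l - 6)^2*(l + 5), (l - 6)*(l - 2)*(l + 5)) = l^2 - l - 30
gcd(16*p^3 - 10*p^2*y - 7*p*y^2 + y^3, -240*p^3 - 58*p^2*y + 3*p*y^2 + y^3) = -8*p + y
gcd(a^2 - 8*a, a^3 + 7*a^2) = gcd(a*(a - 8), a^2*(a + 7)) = a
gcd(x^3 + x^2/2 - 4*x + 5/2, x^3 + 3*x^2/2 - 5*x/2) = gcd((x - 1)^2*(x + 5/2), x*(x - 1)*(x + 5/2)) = x^2 + 3*x/2 - 5/2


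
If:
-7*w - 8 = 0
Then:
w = -8/7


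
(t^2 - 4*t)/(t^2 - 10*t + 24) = t/(t - 6)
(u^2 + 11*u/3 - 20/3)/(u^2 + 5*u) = (u - 4/3)/u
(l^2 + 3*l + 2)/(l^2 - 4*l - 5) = (l + 2)/(l - 5)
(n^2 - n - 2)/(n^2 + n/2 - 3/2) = 2*(n^2 - n - 2)/(2*n^2 + n - 3)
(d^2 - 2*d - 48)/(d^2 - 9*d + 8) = (d + 6)/(d - 1)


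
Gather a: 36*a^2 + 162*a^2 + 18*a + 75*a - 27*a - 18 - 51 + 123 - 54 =198*a^2 + 66*a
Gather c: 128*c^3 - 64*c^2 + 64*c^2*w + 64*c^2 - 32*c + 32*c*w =128*c^3 + 64*c^2*w + c*(32*w - 32)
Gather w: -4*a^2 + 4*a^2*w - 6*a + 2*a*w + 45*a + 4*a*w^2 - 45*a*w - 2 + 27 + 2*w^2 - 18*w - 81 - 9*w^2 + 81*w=-4*a^2 + 39*a + w^2*(4*a - 7) + w*(4*a^2 - 43*a + 63) - 56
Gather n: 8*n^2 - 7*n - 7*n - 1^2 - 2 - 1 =8*n^2 - 14*n - 4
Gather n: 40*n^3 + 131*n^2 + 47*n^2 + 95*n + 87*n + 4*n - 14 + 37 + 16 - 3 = 40*n^3 + 178*n^2 + 186*n + 36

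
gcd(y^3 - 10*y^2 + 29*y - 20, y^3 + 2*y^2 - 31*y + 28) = y^2 - 5*y + 4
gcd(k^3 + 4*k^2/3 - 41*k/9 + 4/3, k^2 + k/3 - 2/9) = k - 1/3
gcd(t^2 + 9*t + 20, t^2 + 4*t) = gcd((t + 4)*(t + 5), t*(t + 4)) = t + 4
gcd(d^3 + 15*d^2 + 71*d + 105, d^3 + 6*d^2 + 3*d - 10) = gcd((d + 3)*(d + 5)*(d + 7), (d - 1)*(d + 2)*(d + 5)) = d + 5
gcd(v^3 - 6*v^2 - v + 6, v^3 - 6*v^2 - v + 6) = v^3 - 6*v^2 - v + 6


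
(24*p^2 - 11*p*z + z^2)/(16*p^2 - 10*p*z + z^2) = (-3*p + z)/(-2*p + z)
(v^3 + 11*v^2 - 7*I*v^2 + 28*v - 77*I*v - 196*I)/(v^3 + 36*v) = (v^3 + v^2*(11 - 7*I) + v*(28 - 77*I) - 196*I)/(v^3 + 36*v)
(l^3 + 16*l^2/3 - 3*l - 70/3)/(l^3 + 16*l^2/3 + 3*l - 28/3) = (l^2 + 3*l - 10)/(l^2 + 3*l - 4)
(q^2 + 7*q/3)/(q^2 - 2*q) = (q + 7/3)/(q - 2)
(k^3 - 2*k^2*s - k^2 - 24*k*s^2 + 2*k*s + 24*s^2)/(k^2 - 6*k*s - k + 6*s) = k + 4*s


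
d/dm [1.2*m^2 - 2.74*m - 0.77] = 2.4*m - 2.74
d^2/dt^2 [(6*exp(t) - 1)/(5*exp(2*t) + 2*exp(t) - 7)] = (150*exp(4*t) - 160*exp(3*t) + 1230*exp(2*t) - 60*exp(t) + 280)*exp(t)/(125*exp(6*t) + 150*exp(5*t) - 465*exp(4*t) - 412*exp(3*t) + 651*exp(2*t) + 294*exp(t) - 343)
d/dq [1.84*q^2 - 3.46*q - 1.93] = 3.68*q - 3.46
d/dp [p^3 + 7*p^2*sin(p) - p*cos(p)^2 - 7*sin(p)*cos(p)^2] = 7*p^2*cos(p) + 3*p^2 + 14*p*sin(p) + p*sin(2*p) - 7*cos(p)/4 - cos(2*p)/2 - 21*cos(3*p)/4 - 1/2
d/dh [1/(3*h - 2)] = -3/(3*h - 2)^2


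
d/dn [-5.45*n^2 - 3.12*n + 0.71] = -10.9*n - 3.12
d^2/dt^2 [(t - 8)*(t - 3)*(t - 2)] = 6*t - 26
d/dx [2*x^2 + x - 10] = 4*x + 1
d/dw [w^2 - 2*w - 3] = 2*w - 2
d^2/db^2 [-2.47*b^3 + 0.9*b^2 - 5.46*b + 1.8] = 1.8 - 14.82*b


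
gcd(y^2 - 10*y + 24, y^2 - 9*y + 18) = y - 6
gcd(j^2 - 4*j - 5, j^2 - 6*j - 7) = j + 1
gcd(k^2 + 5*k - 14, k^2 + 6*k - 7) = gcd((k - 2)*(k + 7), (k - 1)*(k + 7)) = k + 7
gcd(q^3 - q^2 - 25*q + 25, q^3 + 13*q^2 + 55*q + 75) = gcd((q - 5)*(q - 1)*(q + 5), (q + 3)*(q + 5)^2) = q + 5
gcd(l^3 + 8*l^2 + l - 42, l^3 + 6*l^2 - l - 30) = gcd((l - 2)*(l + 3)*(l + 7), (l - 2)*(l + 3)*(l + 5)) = l^2 + l - 6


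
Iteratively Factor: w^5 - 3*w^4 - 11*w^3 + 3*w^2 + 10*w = (w + 2)*(w^4 - 5*w^3 - w^2 + 5*w) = (w - 5)*(w + 2)*(w^3 - w) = (w - 5)*(w - 1)*(w + 2)*(w^2 + w) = (w - 5)*(w - 1)*(w + 1)*(w + 2)*(w)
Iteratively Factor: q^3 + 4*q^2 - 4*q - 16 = (q + 4)*(q^2 - 4) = (q - 2)*(q + 4)*(q + 2)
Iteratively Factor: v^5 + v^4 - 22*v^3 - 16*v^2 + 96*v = (v + 4)*(v^4 - 3*v^3 - 10*v^2 + 24*v) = (v - 2)*(v + 4)*(v^3 - v^2 - 12*v) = v*(v - 2)*(v + 4)*(v^2 - v - 12) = v*(v - 4)*(v - 2)*(v + 4)*(v + 3)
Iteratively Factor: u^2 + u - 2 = (u + 2)*(u - 1)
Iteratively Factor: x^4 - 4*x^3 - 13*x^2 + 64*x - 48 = (x - 1)*(x^3 - 3*x^2 - 16*x + 48) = (x - 4)*(x - 1)*(x^2 + x - 12) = (x - 4)*(x - 3)*(x - 1)*(x + 4)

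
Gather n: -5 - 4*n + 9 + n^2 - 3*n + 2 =n^2 - 7*n + 6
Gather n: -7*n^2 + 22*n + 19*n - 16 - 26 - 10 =-7*n^2 + 41*n - 52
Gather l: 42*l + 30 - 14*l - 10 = 28*l + 20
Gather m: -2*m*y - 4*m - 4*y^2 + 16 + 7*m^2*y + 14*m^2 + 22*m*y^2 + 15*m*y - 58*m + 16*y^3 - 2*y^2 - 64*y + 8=m^2*(7*y + 14) + m*(22*y^2 + 13*y - 62) + 16*y^3 - 6*y^2 - 64*y + 24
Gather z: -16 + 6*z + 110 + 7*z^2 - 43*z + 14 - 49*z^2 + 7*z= -42*z^2 - 30*z + 108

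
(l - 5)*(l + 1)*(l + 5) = l^3 + l^2 - 25*l - 25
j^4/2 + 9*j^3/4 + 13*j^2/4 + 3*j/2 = j*(j/2 + 1)*(j + 1)*(j + 3/2)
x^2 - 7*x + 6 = (x - 6)*(x - 1)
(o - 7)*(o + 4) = o^2 - 3*o - 28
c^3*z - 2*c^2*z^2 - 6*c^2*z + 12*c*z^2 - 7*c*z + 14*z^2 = (c - 7)*(c - 2*z)*(c*z + z)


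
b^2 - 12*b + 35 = (b - 7)*(b - 5)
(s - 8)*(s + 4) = s^2 - 4*s - 32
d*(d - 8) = d^2 - 8*d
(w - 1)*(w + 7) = w^2 + 6*w - 7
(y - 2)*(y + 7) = y^2 + 5*y - 14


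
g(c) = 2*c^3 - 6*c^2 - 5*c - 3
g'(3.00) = 13.00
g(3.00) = -18.00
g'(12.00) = 715.00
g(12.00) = 2529.00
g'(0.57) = -9.89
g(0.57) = -7.43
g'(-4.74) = 186.69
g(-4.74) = -327.10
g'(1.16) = -10.85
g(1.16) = -13.75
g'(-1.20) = 18.04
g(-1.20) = -9.10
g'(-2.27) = 53.16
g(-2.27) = -45.96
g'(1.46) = -9.73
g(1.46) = -16.87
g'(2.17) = -2.79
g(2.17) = -21.67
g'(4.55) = 64.62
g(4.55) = 38.43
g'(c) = 6*c^2 - 12*c - 5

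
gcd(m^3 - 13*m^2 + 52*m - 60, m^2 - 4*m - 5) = m - 5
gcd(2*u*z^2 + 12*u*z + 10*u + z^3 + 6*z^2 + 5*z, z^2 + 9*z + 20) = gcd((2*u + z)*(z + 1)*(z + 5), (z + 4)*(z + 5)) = z + 5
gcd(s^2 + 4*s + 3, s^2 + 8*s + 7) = s + 1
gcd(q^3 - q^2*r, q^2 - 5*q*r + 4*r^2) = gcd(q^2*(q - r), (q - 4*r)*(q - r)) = q - r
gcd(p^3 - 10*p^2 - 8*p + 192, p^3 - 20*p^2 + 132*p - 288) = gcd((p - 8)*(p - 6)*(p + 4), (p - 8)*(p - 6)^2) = p^2 - 14*p + 48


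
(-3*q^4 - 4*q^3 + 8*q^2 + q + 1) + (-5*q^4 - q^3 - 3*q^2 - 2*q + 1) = -8*q^4 - 5*q^3 + 5*q^2 - q + 2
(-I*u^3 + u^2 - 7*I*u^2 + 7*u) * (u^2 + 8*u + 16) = -I*u^5 + u^4 - 15*I*u^4 + 15*u^3 - 72*I*u^3 + 72*u^2 - 112*I*u^2 + 112*u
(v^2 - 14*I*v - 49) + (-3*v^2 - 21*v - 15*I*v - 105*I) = -2*v^2 - 21*v - 29*I*v - 49 - 105*I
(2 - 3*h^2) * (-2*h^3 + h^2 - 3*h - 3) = 6*h^5 - 3*h^4 + 5*h^3 + 11*h^2 - 6*h - 6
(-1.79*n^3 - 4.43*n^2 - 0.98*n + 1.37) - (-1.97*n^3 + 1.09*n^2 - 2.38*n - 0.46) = 0.18*n^3 - 5.52*n^2 + 1.4*n + 1.83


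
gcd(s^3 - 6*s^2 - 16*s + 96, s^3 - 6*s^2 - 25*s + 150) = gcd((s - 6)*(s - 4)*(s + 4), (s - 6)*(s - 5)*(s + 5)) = s - 6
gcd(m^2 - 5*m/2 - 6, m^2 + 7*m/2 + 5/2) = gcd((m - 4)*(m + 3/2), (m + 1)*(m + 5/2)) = 1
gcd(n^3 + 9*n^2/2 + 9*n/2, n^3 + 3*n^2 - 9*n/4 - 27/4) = n^2 + 9*n/2 + 9/2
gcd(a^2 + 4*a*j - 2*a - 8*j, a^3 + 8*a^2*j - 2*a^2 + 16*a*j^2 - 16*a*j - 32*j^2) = a^2 + 4*a*j - 2*a - 8*j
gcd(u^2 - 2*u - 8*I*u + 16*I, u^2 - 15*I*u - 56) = u - 8*I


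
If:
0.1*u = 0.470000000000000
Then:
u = 4.70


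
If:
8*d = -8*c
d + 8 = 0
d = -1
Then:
No Solution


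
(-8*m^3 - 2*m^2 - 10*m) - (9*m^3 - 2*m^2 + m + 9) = -17*m^3 - 11*m - 9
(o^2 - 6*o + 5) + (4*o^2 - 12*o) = 5*o^2 - 18*o + 5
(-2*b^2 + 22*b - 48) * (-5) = 10*b^2 - 110*b + 240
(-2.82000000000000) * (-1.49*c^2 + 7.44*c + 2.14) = 4.2018*c^2 - 20.9808*c - 6.0348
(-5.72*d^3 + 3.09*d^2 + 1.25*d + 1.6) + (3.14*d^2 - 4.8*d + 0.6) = -5.72*d^3 + 6.23*d^2 - 3.55*d + 2.2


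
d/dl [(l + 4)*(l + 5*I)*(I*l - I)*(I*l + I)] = -4*l^3 + l^2*(-12 - 15*I) + l*(2 - 40*I) + 4 + 5*I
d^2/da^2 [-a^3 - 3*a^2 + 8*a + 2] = -6*a - 6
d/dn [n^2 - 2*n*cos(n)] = 2*n*sin(n) + 2*n - 2*cos(n)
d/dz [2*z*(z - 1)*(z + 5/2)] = 6*z^2 + 6*z - 5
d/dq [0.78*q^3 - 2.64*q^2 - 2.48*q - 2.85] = 2.34*q^2 - 5.28*q - 2.48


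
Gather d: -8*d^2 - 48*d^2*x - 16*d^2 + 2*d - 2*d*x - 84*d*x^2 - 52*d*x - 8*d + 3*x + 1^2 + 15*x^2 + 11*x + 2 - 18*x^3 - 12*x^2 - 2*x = d^2*(-48*x - 24) + d*(-84*x^2 - 54*x - 6) - 18*x^3 + 3*x^2 + 12*x + 3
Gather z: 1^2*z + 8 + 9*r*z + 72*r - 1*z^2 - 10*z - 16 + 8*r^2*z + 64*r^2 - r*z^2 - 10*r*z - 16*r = 64*r^2 + 56*r + z^2*(-r - 1) + z*(8*r^2 - r - 9) - 8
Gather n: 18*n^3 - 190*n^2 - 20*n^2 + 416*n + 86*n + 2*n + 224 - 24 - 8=18*n^3 - 210*n^2 + 504*n + 192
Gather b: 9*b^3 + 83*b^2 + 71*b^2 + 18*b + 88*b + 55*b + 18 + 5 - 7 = 9*b^3 + 154*b^2 + 161*b + 16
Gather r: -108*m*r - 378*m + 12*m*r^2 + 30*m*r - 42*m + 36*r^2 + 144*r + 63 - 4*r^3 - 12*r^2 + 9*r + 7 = -420*m - 4*r^3 + r^2*(12*m + 24) + r*(153 - 78*m) + 70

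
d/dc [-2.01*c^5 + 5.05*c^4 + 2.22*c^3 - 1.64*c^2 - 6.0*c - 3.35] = -10.05*c^4 + 20.2*c^3 + 6.66*c^2 - 3.28*c - 6.0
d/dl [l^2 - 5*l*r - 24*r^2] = 2*l - 5*r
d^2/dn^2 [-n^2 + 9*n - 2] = -2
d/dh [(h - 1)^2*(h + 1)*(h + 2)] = 4*h^3 + 3*h^2 - 6*h - 1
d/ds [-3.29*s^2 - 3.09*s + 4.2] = -6.58*s - 3.09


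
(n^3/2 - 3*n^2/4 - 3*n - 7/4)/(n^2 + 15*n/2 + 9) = (2*n^3 - 3*n^2 - 12*n - 7)/(2*(2*n^2 + 15*n + 18))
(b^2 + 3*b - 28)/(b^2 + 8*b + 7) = (b - 4)/(b + 1)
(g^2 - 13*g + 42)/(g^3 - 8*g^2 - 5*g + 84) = (g - 6)/(g^2 - g - 12)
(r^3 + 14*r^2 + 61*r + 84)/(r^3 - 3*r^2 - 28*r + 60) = (r^3 + 14*r^2 + 61*r + 84)/(r^3 - 3*r^2 - 28*r + 60)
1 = 1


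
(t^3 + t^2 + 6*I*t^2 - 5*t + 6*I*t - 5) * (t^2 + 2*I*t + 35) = t^5 + t^4 + 8*I*t^4 + 18*t^3 + 8*I*t^3 + 18*t^2 + 200*I*t^2 - 175*t + 200*I*t - 175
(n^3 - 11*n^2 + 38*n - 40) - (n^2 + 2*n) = n^3 - 12*n^2 + 36*n - 40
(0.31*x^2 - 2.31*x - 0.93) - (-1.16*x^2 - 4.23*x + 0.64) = 1.47*x^2 + 1.92*x - 1.57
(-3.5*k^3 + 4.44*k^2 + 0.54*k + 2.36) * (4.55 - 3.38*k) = 11.83*k^4 - 30.9322*k^3 + 18.3768*k^2 - 5.5198*k + 10.738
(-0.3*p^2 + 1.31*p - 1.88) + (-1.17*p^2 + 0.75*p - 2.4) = -1.47*p^2 + 2.06*p - 4.28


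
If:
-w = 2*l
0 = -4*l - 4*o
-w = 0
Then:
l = 0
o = 0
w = 0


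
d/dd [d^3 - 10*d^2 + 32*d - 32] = 3*d^2 - 20*d + 32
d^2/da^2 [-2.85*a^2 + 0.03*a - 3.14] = -5.70000000000000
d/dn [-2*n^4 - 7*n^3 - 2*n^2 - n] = -8*n^3 - 21*n^2 - 4*n - 1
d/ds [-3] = 0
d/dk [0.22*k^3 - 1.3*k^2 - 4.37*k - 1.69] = 0.66*k^2 - 2.6*k - 4.37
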